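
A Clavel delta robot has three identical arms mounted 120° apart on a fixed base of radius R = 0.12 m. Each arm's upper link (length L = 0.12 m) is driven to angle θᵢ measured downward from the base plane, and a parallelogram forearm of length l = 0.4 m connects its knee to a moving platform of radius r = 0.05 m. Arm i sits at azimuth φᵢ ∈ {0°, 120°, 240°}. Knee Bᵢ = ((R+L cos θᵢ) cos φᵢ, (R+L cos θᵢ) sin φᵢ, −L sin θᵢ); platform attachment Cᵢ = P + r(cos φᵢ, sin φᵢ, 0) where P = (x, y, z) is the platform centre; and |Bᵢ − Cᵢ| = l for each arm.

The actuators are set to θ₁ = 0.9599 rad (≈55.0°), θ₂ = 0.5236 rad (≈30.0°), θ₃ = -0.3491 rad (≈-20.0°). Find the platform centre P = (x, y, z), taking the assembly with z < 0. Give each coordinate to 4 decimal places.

(-0.1476, -0.1152, -0.3526)

arm 1 at φ=0.0°: ρ1 = 0.1388;  O1 = (0.1388, 0.0000, -0.0983)
O2 = (0.1739·cos120.0°, 0.1739·sin120.0°, -0.0600) = (-0.0870, 0.1506, -0.0600)
arm 3 at φ=240.0°: ρ3 = 0.1828;  O3 = (-0.0914, -0.1583, 0.0410)
eliminate P² terms by subtracting sphere 1 from 2 and 3
linear system: -0.4516x+0.3012y = 0.0049−0.0766z; -0.4604x+-0.3166y = 0.0062−0.2787z
det = 0.2817;  x = -0.0121+0.3842z,  y = -0.0018+0.3216z
quadratic in z: (1.2510)z²+(0.0795)z+(-0.1276)=0, √Δ=0.8029 → z ∈ {-0.3526, 0.2891}; z = -0.3526 (taking z<0)
x = -0.1476, y = -0.1152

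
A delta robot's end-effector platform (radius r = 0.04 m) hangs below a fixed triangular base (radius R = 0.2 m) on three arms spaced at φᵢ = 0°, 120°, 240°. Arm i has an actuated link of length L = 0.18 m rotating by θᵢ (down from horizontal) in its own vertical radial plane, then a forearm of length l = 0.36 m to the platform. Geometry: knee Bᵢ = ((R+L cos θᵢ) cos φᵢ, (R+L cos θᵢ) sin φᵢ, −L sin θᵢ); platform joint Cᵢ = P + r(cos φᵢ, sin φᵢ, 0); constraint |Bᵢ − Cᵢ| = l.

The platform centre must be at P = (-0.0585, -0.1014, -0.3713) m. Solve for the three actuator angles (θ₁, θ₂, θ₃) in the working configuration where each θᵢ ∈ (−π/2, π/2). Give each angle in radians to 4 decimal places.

θ₁ = 1.2216, θ₂ = 1.2218, θ₃ = 0.4365

arm 1 (φ=0.0°): x'=-0.0585, y'=-0.1014
  A cos θ + B sin θ = C:  0.2185·cos θ + -0.3713·sin θ = -0.2741
  θ1 = atan2(B,A) + arccos(C/0.4308) = 1.2216
arm 2 (φ=120.0°): x'=-0.0586, y'=0.1014
  e−x'=0.2186;  (l²−L²−(e−x')²−y'²−z²)/2L = -0.2742
  γ=atan2(-0.3713,0.2186)=-1.0388;  ψ=arccos(-0.6364)=2.2606;  θ2=γ+ψ≈1.2218
φ3=240.0° → target in arm frame (0.1171, 0.0000)
  A cos θ + B sin θ = C:  0.0429·cos θ + -0.3713·sin θ = -0.1181
  γ=atan2(-0.3713,0.0429)=-1.4557;  ψ=arccos(-0.3159)=1.8922;  θ3=γ+ψ≈0.4365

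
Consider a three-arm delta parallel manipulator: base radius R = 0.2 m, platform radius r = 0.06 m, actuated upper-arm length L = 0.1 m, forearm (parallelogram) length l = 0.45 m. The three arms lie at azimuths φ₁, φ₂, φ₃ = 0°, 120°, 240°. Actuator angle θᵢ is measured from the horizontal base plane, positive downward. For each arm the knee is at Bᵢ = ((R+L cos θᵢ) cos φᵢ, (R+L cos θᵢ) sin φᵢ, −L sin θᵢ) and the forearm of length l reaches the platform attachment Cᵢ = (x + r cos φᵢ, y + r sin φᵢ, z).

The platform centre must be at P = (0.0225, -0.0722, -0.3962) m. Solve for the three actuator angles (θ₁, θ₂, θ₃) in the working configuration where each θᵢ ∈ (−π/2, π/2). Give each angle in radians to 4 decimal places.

arm 1 (φ=0.0°): x'=0.0225, y'=-0.0722
  e−x'=0.1175;  (l²−L²−(e−x')²−y'²−z²)/2L = 0.0825
  √(A²+B²)=0.4133;  θ1 = -1.2825+1.3697 ≈ 0.0872
φ2=120.0° → target in arm frame (-0.0738, 0.0166)
  A=0.2138, B=-0.3962, C=(l²−L²−A²−y'²−z²)/(2L)=-0.0523
  γ=atan2(-0.3962,0.2138)=-1.0760;  ψ=arccos(-0.1161)=1.6871;  θ2=γ+ψ≈0.6111
rotate P by −φ3: (0.0513, 0.0556, -0.3962)
  e−x'=0.0887;  (l²−L²−(e−x')²−y'²−z²)/2L = 0.1228
  γ=atan2(-0.3962,0.0887)=-1.3505;  ψ=arccos(0.3025)=1.2635;  θ3=γ+ψ≈-0.0870

θ₁ = 0.0872, θ₂ = 0.6111, θ₃ = -0.0870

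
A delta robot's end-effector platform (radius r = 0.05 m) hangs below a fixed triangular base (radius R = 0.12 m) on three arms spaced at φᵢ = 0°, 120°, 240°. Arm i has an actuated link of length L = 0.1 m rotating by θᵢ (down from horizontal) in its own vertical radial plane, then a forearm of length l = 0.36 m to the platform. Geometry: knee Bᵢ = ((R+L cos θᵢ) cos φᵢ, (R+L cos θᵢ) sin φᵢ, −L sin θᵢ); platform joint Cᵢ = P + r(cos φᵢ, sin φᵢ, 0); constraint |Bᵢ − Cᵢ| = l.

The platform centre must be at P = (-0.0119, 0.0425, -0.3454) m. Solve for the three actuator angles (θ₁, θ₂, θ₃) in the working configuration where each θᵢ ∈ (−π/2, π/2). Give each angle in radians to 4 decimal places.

θ₁ = 0.3488, θ₂ = 0.0868, θ₃ = 0.4357

rotate P by −φ1: (-0.0119, 0.0425, -0.3454)
  e−x'=0.0819;  (l²−L²−(e−x')²−y'²−z²)/2L = -0.0411
  √(A²+B²)=0.3550;  θ1 = -1.3380+1.6868 ≈ 0.3488
arm 2 (φ=120.0°): x'=0.0428, y'=-0.0109
  A=0.0272, B=-0.3454, C=(l²−L²−A²−y'²−z²)/(2L)=-0.0028
  γ=atan2(-0.3454,0.0272)=-1.4921;  ψ=arccos(-0.0081)=1.5789;  θ2=γ+ψ≈0.0868
φ3=240.0° → target in arm frame (-0.0309, -0.0316)
  A=0.1009, B=-0.3454, C=(l²−L²−A²−y'²−z²)/(2L)=-0.0543
  √(A²+B²)=0.3598;  θ3 = -1.2867+1.7224 ≈ 0.4357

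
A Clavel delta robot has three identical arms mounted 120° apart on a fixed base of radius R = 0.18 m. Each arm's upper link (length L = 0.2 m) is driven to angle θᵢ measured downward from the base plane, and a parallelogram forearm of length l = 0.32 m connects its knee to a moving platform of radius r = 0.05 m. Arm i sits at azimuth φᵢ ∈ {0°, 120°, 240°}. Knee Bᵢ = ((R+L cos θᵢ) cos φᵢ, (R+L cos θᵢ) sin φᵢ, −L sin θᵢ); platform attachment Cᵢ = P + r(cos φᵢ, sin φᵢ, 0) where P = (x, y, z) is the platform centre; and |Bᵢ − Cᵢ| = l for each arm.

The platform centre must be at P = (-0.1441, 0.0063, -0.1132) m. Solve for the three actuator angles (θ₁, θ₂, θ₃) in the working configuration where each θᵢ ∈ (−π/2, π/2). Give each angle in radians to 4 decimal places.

arm 1 (φ=0.0°): x'=-0.1441, y'=0.0063
  A=0.2741, B=-0.1132, C=(l²−L²−A²−y'²−z²)/(2L)=-0.0640
  γ=atan2(-0.1132,0.2741)=-0.3917;  ψ=arccos(-0.2157)=1.7882;  θ1=γ+ψ≈1.3965
rotate P by −φ2: (0.0775, 0.1216, -0.1132)
  A=0.0525, B=-0.1132, C=(l²−L²−A²−y'²−z²)/(2L)=0.0801
  θ2 = atan2(B,A) + arccos(C/0.1248) = -0.2626
φ3=240.0° → target in arm frame (0.0666, -0.1279)
  A cos θ + B sin θ = C:  0.0634·cos θ + -0.1132·sin θ = 0.0730
  √(A²+B²)=0.1297;  θ3 = -1.0602+0.9733 ≈ -0.0869

θ₁ = 1.3965, θ₂ = -0.2626, θ₃ = -0.0869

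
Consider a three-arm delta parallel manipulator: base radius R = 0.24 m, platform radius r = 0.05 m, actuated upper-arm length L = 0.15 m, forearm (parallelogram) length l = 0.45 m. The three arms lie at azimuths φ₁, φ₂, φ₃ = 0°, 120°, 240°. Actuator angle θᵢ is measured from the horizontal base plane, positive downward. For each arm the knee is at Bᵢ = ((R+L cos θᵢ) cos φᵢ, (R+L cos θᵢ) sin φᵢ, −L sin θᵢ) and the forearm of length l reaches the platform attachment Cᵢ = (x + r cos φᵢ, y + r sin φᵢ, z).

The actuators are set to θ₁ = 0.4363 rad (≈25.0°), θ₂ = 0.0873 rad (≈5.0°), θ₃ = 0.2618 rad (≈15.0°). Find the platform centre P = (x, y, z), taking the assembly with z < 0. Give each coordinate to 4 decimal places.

(-0.0299, 0.0163, -0.3384)

arm 1 at φ=0.0°: (R−r)+L cos θ1 = 0.3259;  centre 1 = (0.3259, 0.0000, -0.0634)
φ2=120.0°: virtual centre (-0.1697, 0.2940, -0.0131), radius l
centre 3 = (0.3349·cos240.0°, 0.3349·sin240.0°, -0.0388) = (-0.1674, -0.2900, -0.0388)
eliminate P² terms by subtracting sphere 1 from 2 and 3
[-0.9913 0.5879 0.1006]·P = 0.0051;  [-0.9868 -0.5800 0.0491]·P = 0.0034
Cramer: x(z) = -0.0043+0.0755z;  y(z) = 0.0015-0.0438z
quadratic in z: (1.0076)z²+(0.0768)z+(-0.0894)=0, √Δ=0.6052 → z ∈ {-0.3384, 0.2622}; z = -0.3384 (taking z<0)
x = -0.0299, y = 0.0163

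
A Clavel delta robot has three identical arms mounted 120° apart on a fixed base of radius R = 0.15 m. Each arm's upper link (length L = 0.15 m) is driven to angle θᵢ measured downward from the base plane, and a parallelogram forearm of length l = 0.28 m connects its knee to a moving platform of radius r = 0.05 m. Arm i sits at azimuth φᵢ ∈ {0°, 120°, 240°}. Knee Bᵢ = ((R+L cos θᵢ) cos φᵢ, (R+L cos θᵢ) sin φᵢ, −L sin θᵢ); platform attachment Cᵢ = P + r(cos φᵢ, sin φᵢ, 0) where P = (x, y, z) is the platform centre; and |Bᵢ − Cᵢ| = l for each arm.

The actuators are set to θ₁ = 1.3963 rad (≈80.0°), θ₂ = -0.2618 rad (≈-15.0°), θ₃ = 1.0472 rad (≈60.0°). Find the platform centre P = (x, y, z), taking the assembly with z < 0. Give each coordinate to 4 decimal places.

(-0.1201, 0.1108, -0.2222)

arm 1 at φ=0.0°: ρ1 = 0.1260;  O1 = (0.1260, 0.0000, -0.1477)
O2 = (0.2449·cos120.0°, 0.2449·sin120.0°, 0.0388) = (-0.1224, 0.2121, 0.0388)
O3 = (0.1750·cos240.0°, 0.1750·sin240.0°, -0.1299) = (-0.0875, -0.1516, -0.1299)
subtract pairs → two planes through P
linear system: -0.4970x+0.4242y = 0.0238−0.3731z; -0.4271x+-0.3031y = 0.0098−0.0356z
det = 0.3318;  x = -0.0342+0.3864z,  y = 0.0159+-0.4269z
sphere 1 gives Az²+Bz+C=0 with A=1.3315, B=0.1580, C=-0.0306;  B²−4AC=0.1881;  roots -0.2222, 0.1035;  negative root z = -0.2222
x = -0.1201, y = 0.1108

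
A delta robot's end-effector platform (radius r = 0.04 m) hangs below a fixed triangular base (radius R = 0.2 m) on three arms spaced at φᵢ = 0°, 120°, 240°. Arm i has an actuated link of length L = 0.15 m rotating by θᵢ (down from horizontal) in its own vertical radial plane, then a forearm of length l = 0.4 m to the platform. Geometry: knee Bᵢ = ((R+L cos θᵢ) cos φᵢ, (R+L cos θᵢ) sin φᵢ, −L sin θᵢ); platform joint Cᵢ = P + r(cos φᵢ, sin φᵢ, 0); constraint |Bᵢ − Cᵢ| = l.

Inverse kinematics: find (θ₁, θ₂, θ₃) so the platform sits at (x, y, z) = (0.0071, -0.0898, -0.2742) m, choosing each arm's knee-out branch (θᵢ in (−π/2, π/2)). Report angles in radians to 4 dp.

θ₁ = 0.1747, θ₂ = 0.6982, θ₃ = -0.3495

φ1=0.0° → target in arm frame (0.0071, -0.0898)
  A=0.1529, B=-0.2742, C=(l²−L²−A²−y'²−z²)/(2L)=0.1029
  θ1 = atan2(B,A) + arccos(C/0.3139) = 0.1747
arm 2 (φ=120.0°): x'=-0.0813, y'=0.0388
  A=0.2413, B=-0.2742, C=(l²−L²−A²−y'²−z²)/(2L)=0.0086
  γ=atan2(-0.2742,0.2413)=-0.8491;  ψ=arccos(0.0235)=1.5473;  θ2=γ+ψ≈0.6982
rotate P by −φ3: (0.0742, 0.0510, -0.2742)
  A=0.0858, B=-0.2742, C=(l²−L²−A²−y'²−z²)/(2L)=0.1745
  √(A²+B²)=0.2873;  θ3 = -1.2676+0.9181 ≈ -0.3495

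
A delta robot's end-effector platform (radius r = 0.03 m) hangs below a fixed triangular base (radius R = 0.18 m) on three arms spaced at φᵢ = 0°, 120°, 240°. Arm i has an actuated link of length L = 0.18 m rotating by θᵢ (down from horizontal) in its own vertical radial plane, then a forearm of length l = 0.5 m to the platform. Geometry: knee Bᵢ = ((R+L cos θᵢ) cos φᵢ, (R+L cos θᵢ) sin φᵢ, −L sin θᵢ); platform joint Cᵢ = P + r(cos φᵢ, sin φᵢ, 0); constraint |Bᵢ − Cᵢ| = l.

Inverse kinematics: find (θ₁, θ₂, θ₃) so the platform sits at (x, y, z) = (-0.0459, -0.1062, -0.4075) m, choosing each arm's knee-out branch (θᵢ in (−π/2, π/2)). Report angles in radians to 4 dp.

arm 1 (φ=0.0°): x'=-0.0459, y'=-0.1062
  e−x'=0.1959;  (l²−L²−(e−x')²−y'²−z²)/2L = 0.0052
  √(A²+B²)=0.4521;  θ1 = -1.1227+1.5592 ≈ 0.4365
rotate P by −φ2: (-0.0690, 0.0929, -0.4075)
  e−x'=0.2190;  (l²−L²−(e−x')²−y'²−z²)/2L = -0.0140
  γ=atan2(-0.4075,0.2190)=-1.0776;  ψ=arccos(-0.0303)=1.6011;  θ2=γ+ψ≈0.5235
rotate P by −φ3: (0.1149, 0.0133, -0.4075)
  e−x'=0.0351;  (l²−L²−(e−x')²−y'²−z²)/2L = 0.1393
  √(A²+B²)=0.4090;  θ3 = -1.4849+1.2234 ≈ -0.2616

θ₁ = 0.4365, θ₂ = 0.5235, θ₃ = -0.2616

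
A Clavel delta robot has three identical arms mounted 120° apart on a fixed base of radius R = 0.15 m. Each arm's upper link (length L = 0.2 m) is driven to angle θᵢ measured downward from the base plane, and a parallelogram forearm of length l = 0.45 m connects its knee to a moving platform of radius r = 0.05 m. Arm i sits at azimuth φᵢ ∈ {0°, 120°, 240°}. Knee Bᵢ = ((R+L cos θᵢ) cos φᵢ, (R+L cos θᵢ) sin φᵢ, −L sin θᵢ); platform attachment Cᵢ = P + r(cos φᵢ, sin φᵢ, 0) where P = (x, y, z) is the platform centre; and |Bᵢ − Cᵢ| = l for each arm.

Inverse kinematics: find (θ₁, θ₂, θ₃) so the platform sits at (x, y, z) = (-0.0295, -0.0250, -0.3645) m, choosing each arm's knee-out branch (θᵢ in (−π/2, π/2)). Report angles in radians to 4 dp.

arm 1 (φ=0.0°): x'=-0.0295, y'=-0.0250
  A cos θ + B sin θ = C:  0.1295·cos θ + -0.3645·sin θ = 0.0306
  √(A²+B²)=0.3868;  θ1 = -1.2294+1.4916 ≈ 0.2622
arm 2 (φ=120.0°): x'=-0.0069, y'=0.0380
  A=0.1069, B=-0.3645, C=(l²−L²−A²−y'²−z²)/(2L)=0.0419
  γ=atan2(-0.3645,0.1069)=-1.2855;  ψ=arccos(0.1103)=1.4602;  θ2=γ+ψ≈0.1747
arm 3 (φ=240.0°): x'=0.0364, y'=-0.0130
  A=0.0636, B=-0.3645, C=(l²−L²−A²−y'²−z²)/(2L)=0.0636
  √(A²+B²)=0.3700;  θ3 = -1.3981+1.3982 ≈ 0.0001

θ₁ = 0.2622, θ₂ = 0.1747, θ₃ = 0.0001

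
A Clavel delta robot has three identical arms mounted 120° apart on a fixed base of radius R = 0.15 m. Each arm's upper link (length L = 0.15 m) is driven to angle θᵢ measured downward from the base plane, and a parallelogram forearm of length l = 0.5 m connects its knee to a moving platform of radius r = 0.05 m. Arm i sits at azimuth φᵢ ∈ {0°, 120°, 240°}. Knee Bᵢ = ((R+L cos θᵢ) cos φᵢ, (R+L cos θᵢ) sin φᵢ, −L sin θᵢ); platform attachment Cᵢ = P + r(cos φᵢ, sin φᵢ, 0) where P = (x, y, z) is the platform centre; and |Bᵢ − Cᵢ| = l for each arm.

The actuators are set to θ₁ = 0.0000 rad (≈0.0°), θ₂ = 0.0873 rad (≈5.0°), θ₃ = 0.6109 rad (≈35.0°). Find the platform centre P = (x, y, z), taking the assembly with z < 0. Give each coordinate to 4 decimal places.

φ1=0.0°: virtual centre (0.2500, 0.0000, 0.0000), radius l
φ2=120.0°: virtual centre (-0.1247, 0.2160, -0.0131), radius l
arm 3 at φ=240.0°: e+L cos θ3 = 0.2229;  S3 = (-0.1114, -0.1930, -0.0860)
subtract pairs → two planes through P
plane₁₂: -0.7494x+0.4320y+-0.0262z = -0.0001
Cramer: x(z) = 0.0040-0.1404z;  y(z) = 0.0066-0.1829z
into |P−S₁|² = l²: 1.0532z² + 0.0666z + -0.1894 = 0;  Δ = 0.8024;  z = -0.4569 or 0.3936 → z<0 root = -0.4569
x = 0.0681, y = 0.0902

(0.0681, 0.0902, -0.4569)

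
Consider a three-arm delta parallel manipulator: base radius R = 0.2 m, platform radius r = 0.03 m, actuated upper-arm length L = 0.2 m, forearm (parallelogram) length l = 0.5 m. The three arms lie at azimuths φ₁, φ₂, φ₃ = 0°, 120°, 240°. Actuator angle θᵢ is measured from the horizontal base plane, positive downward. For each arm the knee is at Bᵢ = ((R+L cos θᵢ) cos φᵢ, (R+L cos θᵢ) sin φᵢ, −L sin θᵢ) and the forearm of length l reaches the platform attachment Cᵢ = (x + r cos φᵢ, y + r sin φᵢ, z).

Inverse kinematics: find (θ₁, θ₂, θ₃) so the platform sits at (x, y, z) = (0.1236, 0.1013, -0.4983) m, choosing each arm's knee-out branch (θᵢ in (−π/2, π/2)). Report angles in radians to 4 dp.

θ₁ = 0.3490, θ₂ = 0.6979, θ₃ = 1.2217

arm 1 (φ=0.0°): x'=0.1236, y'=0.1013
  A=0.0464, B=-0.4983, C=(l²−L²−A²−y'²−z²)/(2L)=-0.1268
  √(A²+B²)=0.5005;  θ1 = -1.4779+1.8269 ≈ 0.3490
rotate P by −φ2: (0.0259, -0.1577, -0.4983)
  A=0.1441, B=-0.4983, C=(l²−L²−A²−y'²−z²)/(2L)=-0.2098
  √(A²+B²)=0.5187;  θ2 = -1.2893+1.9872 ≈ 0.6979
φ3=240.0° → target in arm frame (-0.1495, 0.0564)
  e−x'=0.3195;  (l²−L²−(e−x')²−y'²−z²)/2L = -0.3590
  √(A²+B²)=0.5919;  θ3 = -1.0006+2.2223 ≈ 1.2217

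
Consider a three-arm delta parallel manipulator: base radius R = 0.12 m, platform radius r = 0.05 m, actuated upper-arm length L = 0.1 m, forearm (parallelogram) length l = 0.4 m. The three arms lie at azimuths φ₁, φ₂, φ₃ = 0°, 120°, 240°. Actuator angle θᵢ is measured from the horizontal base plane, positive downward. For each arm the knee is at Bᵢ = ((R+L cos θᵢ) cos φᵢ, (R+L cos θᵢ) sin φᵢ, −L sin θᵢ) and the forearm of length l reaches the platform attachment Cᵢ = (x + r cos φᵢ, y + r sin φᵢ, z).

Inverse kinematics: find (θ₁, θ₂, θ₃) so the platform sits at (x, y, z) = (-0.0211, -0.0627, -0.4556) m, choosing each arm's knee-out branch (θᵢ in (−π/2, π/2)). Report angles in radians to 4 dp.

θ₁ = 1.0472, θ₂ = 1.1345, θ₃ = 0.6979

arm 1 (φ=0.0°): x'=-0.0211, y'=-0.0627
  e−x'=0.0911;  (l²−L²−(e−x')²−y'²−z²)/2L = -0.3490
  √(A²+B²)=0.4646;  θ1 = -1.3734+2.4206 ≈ 1.0472
arm 2 (φ=120.0°): x'=-0.0437, y'=0.0496
  A=0.1137, B=-0.4556, C=(l²−L²−A²−y'²−z²)/(2L)=-0.3649
  γ=atan2(-0.4556,0.1137)=-1.3261;  ψ=arccos(-0.7770)=2.4607;  θ2=γ+ψ≈1.1345
rotate P by −φ3: (0.0648, 0.0131, -0.4556)
  e−x'=0.0052;  (l²−L²−(e−x')²−y'²−z²)/2L = -0.2888
  √(A²+B²)=0.4556;  θ3 = -1.5595+2.2574 ≈ 0.6979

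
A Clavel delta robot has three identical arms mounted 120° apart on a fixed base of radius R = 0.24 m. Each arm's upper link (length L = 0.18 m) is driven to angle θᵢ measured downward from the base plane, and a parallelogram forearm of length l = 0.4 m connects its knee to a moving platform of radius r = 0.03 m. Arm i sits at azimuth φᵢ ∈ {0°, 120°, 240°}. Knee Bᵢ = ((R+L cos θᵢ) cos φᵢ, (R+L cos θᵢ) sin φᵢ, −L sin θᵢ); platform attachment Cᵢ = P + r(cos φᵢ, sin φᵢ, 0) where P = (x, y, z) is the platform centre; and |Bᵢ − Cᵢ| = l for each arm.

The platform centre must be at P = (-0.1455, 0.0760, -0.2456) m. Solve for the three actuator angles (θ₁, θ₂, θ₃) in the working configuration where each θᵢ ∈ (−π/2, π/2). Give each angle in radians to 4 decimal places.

θ₁ = 1.3964, θ₂ = -0.3494, θ₃ = 0.6983

arm 1 (φ=0.0°): x'=-0.1455, y'=0.0760
  e−x'=0.3555;  (l²−L²−(e−x')²−y'²−z²)/2L = -0.1802
  γ=atan2(-0.2456,0.3555)=-0.6046;  ψ=arccos(-0.4171)=2.0010;  θ1=γ+ψ≈1.3964
arm 2 (φ=120.0°): x'=0.1386, y'=0.0880
  A cos θ + B sin θ = C:  0.0714·cos θ + -0.2456·sin θ = 0.1512
  θ2 = atan2(B,A) + arccos(C/0.2558) = -0.3494
φ3=240.0° → target in arm frame (0.0069, -0.1640)
  e−x'=0.2031;  (l²−L²−(e−x')²−y'²−z²)/2L = -0.0024
  θ3 = atan2(B,A) + arccos(C/0.3187) = 0.6983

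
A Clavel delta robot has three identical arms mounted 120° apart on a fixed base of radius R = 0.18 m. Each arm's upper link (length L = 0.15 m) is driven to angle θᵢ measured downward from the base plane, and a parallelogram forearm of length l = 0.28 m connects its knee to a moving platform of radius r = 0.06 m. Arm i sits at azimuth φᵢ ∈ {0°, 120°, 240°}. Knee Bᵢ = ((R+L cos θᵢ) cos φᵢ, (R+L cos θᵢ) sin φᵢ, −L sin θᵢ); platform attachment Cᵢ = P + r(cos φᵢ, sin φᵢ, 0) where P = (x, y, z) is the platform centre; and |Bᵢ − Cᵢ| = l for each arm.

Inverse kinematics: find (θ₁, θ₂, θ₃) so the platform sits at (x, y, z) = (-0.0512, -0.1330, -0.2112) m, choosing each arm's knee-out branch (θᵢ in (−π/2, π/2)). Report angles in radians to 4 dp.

arm 1 (φ=0.0°): x'=-0.0512, y'=-0.1330
  e−x'=0.1712;  (l²−L²−(e−x')²−y'²−z²)/2L = -0.1190
  γ=atan2(-0.2112,0.1712)=-0.8896;  ψ=arccos(-0.4378)=2.0239;  θ1=γ+ψ≈1.1343
rotate P by −φ2: (-0.0896, 0.1108, -0.2112)
  e−x'=0.2096;  (l²−L²−(e−x')²−y'²−z²)/2L = -0.1497
  θ2 = atan2(B,A) + arccos(C/0.2975) = 1.3088
arm 3 (φ=240.0°): x'=0.1408, y'=0.0222
  A cos θ + B sin θ = C:  -0.0208·cos θ + -0.2112·sin θ = 0.0346
  γ=atan2(-0.2112,-0.0208)=-1.6689;  ψ=arccos(0.1629)=1.4072;  θ3=γ+ψ≈-0.2617

θ₁ = 1.1343, θ₂ = 1.3088, θ₃ = -0.2617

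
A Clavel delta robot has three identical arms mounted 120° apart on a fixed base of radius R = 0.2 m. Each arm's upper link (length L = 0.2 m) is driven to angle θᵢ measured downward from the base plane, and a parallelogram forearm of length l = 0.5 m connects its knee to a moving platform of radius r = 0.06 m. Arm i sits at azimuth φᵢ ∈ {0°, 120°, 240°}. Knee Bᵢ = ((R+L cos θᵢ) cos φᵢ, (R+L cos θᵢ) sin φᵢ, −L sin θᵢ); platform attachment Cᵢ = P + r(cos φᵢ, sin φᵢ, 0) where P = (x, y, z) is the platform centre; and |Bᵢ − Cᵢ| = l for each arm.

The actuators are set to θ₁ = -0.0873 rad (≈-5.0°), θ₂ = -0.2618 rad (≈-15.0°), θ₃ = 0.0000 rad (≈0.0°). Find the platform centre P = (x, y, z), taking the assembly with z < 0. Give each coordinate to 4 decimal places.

(-0.0052, 0.0289, -0.3439)

S1 = (0.3392·cos0.0°, 0.3392·sin0.0°, 0.0174) = (0.3392, 0.0000, 0.0174)
arm 2 at φ=120.0°: (R−r)+L cos θ2 = 0.3332;  S2 = (-0.1666, 0.2885, 0.0518)
arm 3 at φ=240.0°: (R−r)+L cos θ3 = 0.3400;  S3 = (-0.1700, -0.2944, 0.0000)
subtract pairs → two planes through P
plane₁₂: -1.0117x+0.5771y+0.0687z = -0.0017
det = 1.1835;  x = 0.0007+0.0172z,  y = -0.0016+-0.0889z
into |P−S₁|² = l²: 1.0082z² + -0.0462z + -0.1351 = 0;  Δ = 0.5470;  z = -0.3439 or 0.3897 → z<0 root = -0.3439
x = -0.0052, y = 0.0289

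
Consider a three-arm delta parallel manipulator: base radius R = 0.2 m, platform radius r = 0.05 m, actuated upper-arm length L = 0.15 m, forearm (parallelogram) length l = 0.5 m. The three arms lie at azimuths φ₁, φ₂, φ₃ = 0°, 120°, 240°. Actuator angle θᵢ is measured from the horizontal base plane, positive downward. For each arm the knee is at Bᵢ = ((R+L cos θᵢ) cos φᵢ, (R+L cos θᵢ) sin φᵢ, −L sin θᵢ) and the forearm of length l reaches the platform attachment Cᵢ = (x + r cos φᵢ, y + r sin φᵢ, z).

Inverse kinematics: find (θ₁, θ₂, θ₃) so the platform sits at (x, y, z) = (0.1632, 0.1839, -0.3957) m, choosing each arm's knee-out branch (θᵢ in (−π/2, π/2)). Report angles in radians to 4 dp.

arm 1 (φ=0.0°): x'=0.1632, y'=0.1839
  e−x'=-0.0132;  (l²−L²−(e−x')²−y'²−z²)/2L = 0.1231
  γ=atan2(-0.3957,-0.0132)=-1.6041;  ψ=arccos(0.3109)=1.2547;  θ1=γ+ψ≈-0.3495
rotate P by −φ2: (0.0777, -0.2333, -0.3957)
  A=0.0723, B=-0.3957, C=(l²−L²−A²−y'²−z²)/(2L)=0.0376
  γ=atan2(-0.3957,0.0723)=-1.3900;  ψ=arccos(0.0934)=1.4773;  θ2=γ+ψ≈0.0873
rotate P by −φ3: (-0.2409, 0.0494, -0.3957)
  A cos θ + B sin θ = C:  0.3909·cos θ + -0.3957·sin θ = -0.2810
  θ3 = atan2(B,A) + arccos(C/0.5562) = 1.3088

θ₁ = -0.3495, θ₂ = 0.0873, θ₃ = 1.3088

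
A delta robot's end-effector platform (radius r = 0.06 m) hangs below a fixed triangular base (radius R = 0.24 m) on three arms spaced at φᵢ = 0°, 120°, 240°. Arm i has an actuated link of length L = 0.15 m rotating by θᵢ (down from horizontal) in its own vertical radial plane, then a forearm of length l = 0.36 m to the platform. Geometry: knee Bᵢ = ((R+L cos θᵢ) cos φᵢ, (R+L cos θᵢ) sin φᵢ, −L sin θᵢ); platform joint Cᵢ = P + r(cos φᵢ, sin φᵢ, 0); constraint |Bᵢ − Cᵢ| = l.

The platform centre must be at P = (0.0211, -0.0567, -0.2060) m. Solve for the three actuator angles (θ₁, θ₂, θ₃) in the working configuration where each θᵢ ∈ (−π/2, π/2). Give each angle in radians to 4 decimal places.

θ₁ = 0.1747, θ₂ = 0.7855, θ₃ = -0.0008

φ1=0.0° → target in arm frame (0.0211, -0.0567)
  A cos θ + B sin θ = C:  0.1589·cos θ + -0.2060·sin θ = 0.1207
  γ=atan2(-0.2060,0.1589)=-0.9138;  ψ=arccos(0.4638)=1.0885;  θ1=γ+ψ≈0.1747
arm 2 (φ=120.0°): x'=-0.0597, y'=0.0101
  e−x'=0.2397;  (l²−L²−(e−x')²−y'²−z²)/2L = 0.0238
  √(A²+B²)=0.3160;  θ2 = -0.7100+1.4955 ≈ 0.7855
φ3=240.0° → target in arm frame (0.0386, 0.0466)
  e−x'=0.1414;  (l²−L²−(e−x')²−y'²−z²)/2L = 0.1416
  θ3 = atan2(B,A) + arccos(C/0.2499) = -0.0008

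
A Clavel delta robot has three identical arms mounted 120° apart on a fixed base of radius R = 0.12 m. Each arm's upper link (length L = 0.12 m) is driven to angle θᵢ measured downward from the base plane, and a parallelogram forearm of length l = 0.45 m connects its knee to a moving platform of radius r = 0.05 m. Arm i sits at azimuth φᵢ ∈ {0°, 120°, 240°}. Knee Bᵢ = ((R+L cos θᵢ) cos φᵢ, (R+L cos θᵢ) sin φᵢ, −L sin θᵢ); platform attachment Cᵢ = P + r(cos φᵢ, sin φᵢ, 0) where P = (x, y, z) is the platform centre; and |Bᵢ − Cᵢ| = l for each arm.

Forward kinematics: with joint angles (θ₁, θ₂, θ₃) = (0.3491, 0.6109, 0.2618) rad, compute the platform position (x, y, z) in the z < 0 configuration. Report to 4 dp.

(0.0181, -0.0606, -0.4554)

O1 = (0.1828·cos0.0°, 0.1828·sin0.0°, -0.0410) = (0.1828, 0.0000, -0.0410)
O2 = (0.1683·cos120.0°, 0.1683·sin120.0°, -0.0688) = (-0.0841, 0.1457, -0.0688)
arm 3 at φ=240.0°: ρ3 = 0.1859;  O3 = (-0.0930, -0.1610, -0.0311)
eliminate P² terms by subtracting sphere 1 from 2 and 3
plane₁₂: -0.5338x+0.2915y+-0.0556z = -0.0020
det = 0.3326;  x = 0.0016+-0.0363z,  y = -0.0041+0.1242z
quadratic in z: (1.0167)z²+(0.0942)z+(-0.1680)=0, √Δ=0.8319 → z ∈ {-0.4554, 0.3627}; z = -0.4554 (taking z<0)
x = 0.0181, y = -0.0606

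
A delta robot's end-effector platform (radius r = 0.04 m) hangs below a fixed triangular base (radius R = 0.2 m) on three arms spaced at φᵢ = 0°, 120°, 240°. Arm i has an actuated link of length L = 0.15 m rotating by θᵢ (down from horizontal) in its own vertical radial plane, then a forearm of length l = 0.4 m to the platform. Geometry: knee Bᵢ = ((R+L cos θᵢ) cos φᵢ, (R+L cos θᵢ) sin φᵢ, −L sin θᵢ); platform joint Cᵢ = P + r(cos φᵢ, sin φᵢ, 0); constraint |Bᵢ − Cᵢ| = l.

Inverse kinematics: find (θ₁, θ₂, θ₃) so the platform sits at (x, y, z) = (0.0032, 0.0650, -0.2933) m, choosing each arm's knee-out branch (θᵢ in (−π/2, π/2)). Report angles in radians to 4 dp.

θ₁ = 0.2618, θ₂ = -0.0873, θ₃ = 0.6105

rotate P by −φ1: (0.0032, 0.0650, -0.2933)
  A cos θ + B sin θ = C:  0.1568·cos θ + -0.2933·sin θ = 0.0755
  γ=atan2(-0.2933,0.1568)=-1.0798;  ψ=arccos(0.2272)=1.3416;  θ1=γ+ψ≈0.2618
φ2=120.0° → target in arm frame (0.0547, -0.0353)
  A cos θ + B sin θ = C:  0.1053·cos θ + -0.2933·sin θ = 0.1305
  √(A²+B²)=0.3116;  θ2 = -1.2261+1.1388 ≈ -0.0873
φ3=240.0° → target in arm frame (-0.0579, -0.0297)
  A cos θ + B sin θ = C:  0.2179·cos θ + -0.2933·sin θ = 0.0104
  γ=atan2(-0.2933,0.2179)=-0.9319;  ψ=arccos(0.0284)=1.5424;  θ3=γ+ψ≈0.6105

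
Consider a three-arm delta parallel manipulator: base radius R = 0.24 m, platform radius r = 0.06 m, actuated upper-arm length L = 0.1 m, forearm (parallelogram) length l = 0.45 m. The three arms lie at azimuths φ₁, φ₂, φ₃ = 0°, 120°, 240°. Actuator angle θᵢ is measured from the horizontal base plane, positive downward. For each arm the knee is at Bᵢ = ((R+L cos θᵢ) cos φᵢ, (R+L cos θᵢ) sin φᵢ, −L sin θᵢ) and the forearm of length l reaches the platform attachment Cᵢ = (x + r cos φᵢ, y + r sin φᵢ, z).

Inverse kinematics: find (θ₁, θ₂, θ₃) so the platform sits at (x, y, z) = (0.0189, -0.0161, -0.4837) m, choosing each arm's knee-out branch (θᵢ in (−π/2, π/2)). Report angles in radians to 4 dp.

φ1=0.0° → target in arm frame (0.0189, -0.0161)
  A cos θ + B sin θ = C:  0.1611·cos θ + -0.4837·sin θ = -0.3384
  √(A²+B²)=0.5098;  θ1 = -1.2493+2.2966 ≈ 1.0473
rotate P by −φ2: (-0.0234, -0.0083, -0.4837)
  A=0.2034, B=-0.4837, C=(l²−L²−A²−y'²−z²)/(2L)=-0.4145
  γ=atan2(-0.4837,0.2034)=-1.1727;  ψ=arccos(-0.7900)=2.4816;  θ2=γ+ψ≈1.3088
arm 3 (φ=240.0°): x'=0.0045, y'=0.0244
  A=0.1755, B=-0.4837, C=(l²−L²−A²−y'²−z²)/(2L)=-0.3643
  √(A²+B²)=0.5146;  θ3 = -1.2227+2.3575 ≈ 1.1348

θ₁ = 1.0473, θ₂ = 1.3088, θ₃ = 1.1348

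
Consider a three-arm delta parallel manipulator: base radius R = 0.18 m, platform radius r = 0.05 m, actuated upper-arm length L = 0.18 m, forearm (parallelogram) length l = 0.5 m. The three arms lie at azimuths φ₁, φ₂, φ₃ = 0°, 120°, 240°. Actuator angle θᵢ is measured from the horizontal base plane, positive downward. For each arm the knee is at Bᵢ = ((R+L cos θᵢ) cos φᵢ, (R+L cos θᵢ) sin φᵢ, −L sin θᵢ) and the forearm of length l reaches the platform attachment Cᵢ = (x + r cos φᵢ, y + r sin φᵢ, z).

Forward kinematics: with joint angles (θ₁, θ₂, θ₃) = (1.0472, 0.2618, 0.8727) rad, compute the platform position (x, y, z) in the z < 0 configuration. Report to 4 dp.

φ1=0.0°: virtual centre (0.2200, 0.0000, -0.1559), radius l
φ2=120.0°: virtual centre (-0.1519, 0.2632, -0.0466), radius l
O3 = (0.2457·cos240.0°, 0.2457·sin240.0°, -0.1379) = (-0.1228, -0.2128, -0.1379)
subtract pairs → two planes through P
plane₁₂: -0.7439x+0.5263y+0.2186z = 0.0218
det = 0.6774;  x = -0.0189+0.1653z,  y = 0.0147+-0.1817z
sphere 1 gives Az²+Bz+C=0 with A=1.0603, B=0.2275, C=-0.1684;  B²−4AC=0.7660;  roots -0.5200, 0.3055;  negative root z = -0.5200
x = -0.1048, y = 0.1092

(-0.1048, 0.1092, -0.5200)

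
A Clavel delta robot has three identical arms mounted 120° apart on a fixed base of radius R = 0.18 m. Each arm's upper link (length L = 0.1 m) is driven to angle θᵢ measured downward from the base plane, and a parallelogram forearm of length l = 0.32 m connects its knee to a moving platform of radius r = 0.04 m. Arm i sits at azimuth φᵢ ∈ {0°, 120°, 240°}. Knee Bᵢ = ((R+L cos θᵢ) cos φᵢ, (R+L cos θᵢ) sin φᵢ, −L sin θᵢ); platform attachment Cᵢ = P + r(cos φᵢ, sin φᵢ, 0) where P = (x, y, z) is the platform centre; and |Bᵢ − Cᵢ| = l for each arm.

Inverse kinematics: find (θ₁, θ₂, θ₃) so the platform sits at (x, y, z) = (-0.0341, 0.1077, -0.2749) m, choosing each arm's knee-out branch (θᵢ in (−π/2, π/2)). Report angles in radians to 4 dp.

arm 1 (φ=0.0°): x'=-0.0341, y'=0.1077
  e−x'=0.1741;  (l²−L²−(e−x')²−y'²−z²)/2L = -0.1254
  √(A²+B²)=0.3254;  θ1 = -1.0062+1.9664 ≈ 0.9602
arm 2 (φ=120.0°): x'=0.1103, y'=-0.0243
  e−x'=0.0297;  (l²−L²−(e−x')²−y'²−z²)/2L = 0.0768
  θ2 = atan2(B,A) + arccos(C/0.2765) = -0.1739
arm 3 (φ=240.0°): x'=-0.0762, y'=-0.0834
  A=0.2162, B=-0.2749, C=(l²−L²−A²−y'²−z²)/(2L)=-0.1844
  γ=atan2(-0.2749,0.2162)=-0.9043;  ψ=arccos(-0.5272)=2.1260;  θ3=γ+ψ≈1.2217

θ₁ = 0.9602, θ₂ = -0.1739, θ₃ = 1.2217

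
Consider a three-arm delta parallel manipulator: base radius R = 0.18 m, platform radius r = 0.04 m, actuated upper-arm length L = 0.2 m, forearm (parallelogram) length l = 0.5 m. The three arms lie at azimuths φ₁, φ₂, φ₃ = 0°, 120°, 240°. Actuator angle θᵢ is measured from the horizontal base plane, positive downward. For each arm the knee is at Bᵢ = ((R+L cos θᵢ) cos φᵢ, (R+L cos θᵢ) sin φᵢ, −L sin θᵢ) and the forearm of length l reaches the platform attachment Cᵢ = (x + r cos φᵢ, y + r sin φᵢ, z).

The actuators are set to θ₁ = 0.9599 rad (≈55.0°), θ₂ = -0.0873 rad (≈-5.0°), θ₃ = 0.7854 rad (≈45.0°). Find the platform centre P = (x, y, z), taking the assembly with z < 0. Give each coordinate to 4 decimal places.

φ1=0.0°: virtual centre (0.2547, 0.0000, -0.1638), radius l
S2 = (0.3392·cos120.0°, 0.3392·sin120.0°, 0.0174) = (-0.1696, 0.2938, 0.0174)
φ3=240.0°: virtual centre (-0.1407, -0.2437, -0.1414), radius l
eliminate P² terms by subtracting sphere 1 from 2 and 3
plane₁₂: -0.8487x+0.5876y+0.3625z = 0.0237
Cramer: x(z) = -0.0181+0.2312z;  y(z) = 0.0141-0.2831z
sphere 1 gives Az²+Bz+C=0 with A=1.1336, B=0.1935, C=-0.1485;  B²−4AC=0.7109;  roots -0.4572, 0.2865;  negative root z = -0.4572
x = -0.1238, y = 0.1435

(-0.1238, 0.1435, -0.4572)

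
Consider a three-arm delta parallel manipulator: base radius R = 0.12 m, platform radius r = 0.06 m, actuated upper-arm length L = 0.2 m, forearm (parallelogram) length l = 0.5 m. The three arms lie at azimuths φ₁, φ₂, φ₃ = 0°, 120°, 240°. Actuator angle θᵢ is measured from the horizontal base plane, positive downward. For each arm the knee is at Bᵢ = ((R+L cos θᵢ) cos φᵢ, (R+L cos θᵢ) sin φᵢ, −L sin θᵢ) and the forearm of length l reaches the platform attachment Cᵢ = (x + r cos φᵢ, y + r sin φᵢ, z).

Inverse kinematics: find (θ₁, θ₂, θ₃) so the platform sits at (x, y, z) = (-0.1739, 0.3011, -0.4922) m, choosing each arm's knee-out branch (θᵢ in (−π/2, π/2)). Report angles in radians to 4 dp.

rotate P by −φ1: (-0.1739, 0.3011, -0.4922)
  A=0.2339, B=-0.4922, C=(l²−L²−A²−y'²−z²)/(2L)=-0.4441
  √(A²+B²)=0.5449;  θ1 = -1.1272+2.5233 ≈ 1.3962
arm 2 (φ=120.0°): x'=0.3477, y'=0.0001
  e−x'=-0.2877;  (l²−L²−(e−x')²−y'²−z²)/2L = -0.2876
  θ2 = atan2(B,A) + arccos(C/0.5701) = -0.0002
rotate P by −φ3: (-0.1738, -0.3012, -0.4922)
  e−x'=0.2338;  (l²−L²−(e−x')²−y'²−z²)/2L = -0.4441
  γ=atan2(-0.4922,0.2338)=-1.1273;  ψ=arccos(-0.8149)=2.5234;  θ3=γ+ψ≈1.3960

θ₁ = 1.3962, θ₂ = -0.0002, θ₃ = 1.3960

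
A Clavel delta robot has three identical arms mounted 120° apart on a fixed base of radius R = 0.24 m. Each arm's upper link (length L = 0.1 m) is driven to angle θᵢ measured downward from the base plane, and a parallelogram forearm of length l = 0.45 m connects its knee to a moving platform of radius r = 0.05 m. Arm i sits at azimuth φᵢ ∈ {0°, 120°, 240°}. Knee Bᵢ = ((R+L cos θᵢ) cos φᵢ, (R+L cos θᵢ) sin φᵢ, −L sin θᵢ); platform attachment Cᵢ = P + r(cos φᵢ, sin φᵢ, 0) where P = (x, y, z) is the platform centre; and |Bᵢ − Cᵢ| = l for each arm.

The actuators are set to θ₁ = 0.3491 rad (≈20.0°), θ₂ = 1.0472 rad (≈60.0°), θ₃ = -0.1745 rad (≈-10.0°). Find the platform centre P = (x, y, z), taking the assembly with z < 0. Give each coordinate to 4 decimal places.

arm 1 at φ=0.0°: e+L cos θ1 = 0.2840;  centre 1 = (0.2840, 0.0000, -0.0342)
centre 2 = (0.2400·cos120.0°, 0.2400·sin120.0°, -0.0866) = (-0.1200, 0.2078, -0.0866)
arm 3 at φ=240.0°: e+L cos θ3 = 0.2885;  centre 3 = (-0.1442, -0.2498, 0.0174)
eliminate P² terms by subtracting sphere 1 from 2 and 3
plane₁₂: -0.8079x+0.4157y+-0.1048z = -0.0167
Cramer: x(z) = 0.0101-0.0125z;  y(z) = -0.0207+0.2278z
quadratic in z: (1.0521)z²+(0.0658)z+(-0.1259)=0, √Δ=0.7308 → z ∈ {-0.3786, 0.3160}; z = -0.3786 (taking z<0)
x = 0.0148, y = -0.1069

(0.0148, -0.1069, -0.3786)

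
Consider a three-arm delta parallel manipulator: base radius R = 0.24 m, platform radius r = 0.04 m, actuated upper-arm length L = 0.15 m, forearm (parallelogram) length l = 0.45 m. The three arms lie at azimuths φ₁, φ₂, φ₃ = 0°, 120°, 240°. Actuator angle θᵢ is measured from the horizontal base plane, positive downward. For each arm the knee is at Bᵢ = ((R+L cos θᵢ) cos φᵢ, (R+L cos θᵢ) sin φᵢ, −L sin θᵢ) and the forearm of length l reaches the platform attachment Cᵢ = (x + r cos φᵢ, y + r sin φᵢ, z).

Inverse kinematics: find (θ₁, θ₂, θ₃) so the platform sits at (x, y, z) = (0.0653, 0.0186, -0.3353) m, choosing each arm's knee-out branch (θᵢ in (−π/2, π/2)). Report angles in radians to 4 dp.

arm 1 (φ=0.0°): x'=0.0653, y'=0.0186
  e−x'=0.1347;  (l²−L²−(e−x')²−y'²−z²)/2L = 0.1636
  √(A²+B²)=0.3613;  θ1 = -1.1888+1.1009 ≈ -0.0879
arm 2 (φ=120.0°): x'=-0.0165, y'=-0.0659
  A=0.2165, B=-0.3353, C=(l²−L²−A²−y'²−z²)/(2L)=0.0545
  θ2 = atan2(B,A) + arccos(C/0.3991) = 0.4365
φ3=240.0° → target in arm frame (-0.0488, 0.0473)
  A=0.2488, B=-0.3353, C=(l²−L²−A²−y'²−z²)/(2L)=0.0115
  √(A²+B²)=0.4175;  θ3 = -0.9325+1.5432 ≈ 0.6107

θ₁ = -0.0879, θ₂ = 0.4365, θ₃ = 0.6107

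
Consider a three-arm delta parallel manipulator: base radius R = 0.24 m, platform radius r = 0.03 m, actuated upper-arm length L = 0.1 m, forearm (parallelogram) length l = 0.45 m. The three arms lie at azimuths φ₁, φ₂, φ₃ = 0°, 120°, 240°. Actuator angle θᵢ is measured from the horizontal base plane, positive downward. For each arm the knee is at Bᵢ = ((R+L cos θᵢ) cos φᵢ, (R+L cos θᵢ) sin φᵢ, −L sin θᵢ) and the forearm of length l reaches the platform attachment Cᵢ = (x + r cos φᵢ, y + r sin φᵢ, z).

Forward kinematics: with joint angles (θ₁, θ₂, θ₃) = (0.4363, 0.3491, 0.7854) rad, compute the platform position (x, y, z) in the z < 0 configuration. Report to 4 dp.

O1 = (0.3006·cos0.0°, 0.3006·sin0.0°, -0.0423) = (0.3006, 0.0000, -0.0423)
arm 2 at φ=120.0°: ρ2 = 0.3040;  O2 = (-0.1520, 0.2632, -0.0342)
arm 3 at φ=240.0°: ρ3 = 0.2807;  O3 = (-0.1404, -0.2431, -0.0707)
|O₂|²−|O₁|² = 0.0014;  |O₃|²−|O₁|² = -0.0084
[-0.9052 0.5265 0.0161]·P = 0.0014;  [-0.8820 -0.4862 -0.0569]·P = -0.0084
Cramer: x(z) = 0.0041-0.0245z;  y(z) = 0.0097-0.0727z
into |P−O₁|² = l²: 1.0059z² + 0.0976z + -0.1127 = 0;  Δ = 0.4630;  z = -0.3867 or 0.2897 → z<0 root = -0.3867
x = 0.0136, y = 0.0378

(0.0136, 0.0378, -0.3867)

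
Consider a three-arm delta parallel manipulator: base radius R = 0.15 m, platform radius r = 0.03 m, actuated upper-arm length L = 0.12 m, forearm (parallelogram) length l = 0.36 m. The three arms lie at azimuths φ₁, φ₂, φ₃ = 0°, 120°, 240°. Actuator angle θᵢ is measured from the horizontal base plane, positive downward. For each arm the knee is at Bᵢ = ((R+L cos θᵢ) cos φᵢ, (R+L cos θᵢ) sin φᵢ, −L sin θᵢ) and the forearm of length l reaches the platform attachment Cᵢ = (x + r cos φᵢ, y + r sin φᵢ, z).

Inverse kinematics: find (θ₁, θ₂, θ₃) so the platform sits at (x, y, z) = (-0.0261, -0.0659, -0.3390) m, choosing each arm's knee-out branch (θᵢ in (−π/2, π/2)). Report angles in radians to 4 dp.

θ₁ = 0.6978, θ₂ = 0.7856, θ₃ = 0.1743

rotate P by −φ1: (-0.0261, -0.0659, -0.3390)
  A=0.1461, B=-0.3390, C=(l²−L²−A²−y'²−z²)/(2L)=-0.1059
  θ1 = atan2(B,A) + arccos(C/0.3691) = 0.6978
rotate P by −φ2: (-0.0440, 0.0556, -0.3390)
  A cos θ + B sin θ = C:  0.1640·cos θ + -0.3390·sin θ = -0.1238
  √(A²+B²)=0.3766;  θ2 = -1.1202+1.9057 ≈ 0.7856
arm 3 (φ=240.0°): x'=0.0701, y'=0.0103
  e−x'=0.0499;  (l²−L²−(e−x')²−y'²−z²)/2L = -0.0096
  γ=atan2(-0.3390,0.0499)=-1.4247;  ψ=arccos(-0.0282)=1.5990;  θ3=γ+ψ≈0.1743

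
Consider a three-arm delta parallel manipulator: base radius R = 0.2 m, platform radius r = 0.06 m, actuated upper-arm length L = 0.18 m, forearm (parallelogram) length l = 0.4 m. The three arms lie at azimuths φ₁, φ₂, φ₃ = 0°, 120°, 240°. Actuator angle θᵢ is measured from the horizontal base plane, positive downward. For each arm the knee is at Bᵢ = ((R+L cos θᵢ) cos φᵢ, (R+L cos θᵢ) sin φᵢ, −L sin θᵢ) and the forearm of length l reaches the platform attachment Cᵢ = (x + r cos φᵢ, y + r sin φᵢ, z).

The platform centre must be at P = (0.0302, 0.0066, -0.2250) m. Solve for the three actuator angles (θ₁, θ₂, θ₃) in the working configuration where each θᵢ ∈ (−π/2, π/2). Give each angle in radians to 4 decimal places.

θ₁ = -0.3495, θ₂ = -0.0002, θ₃ = 0.0875

φ1=0.0° → target in arm frame (0.0302, 0.0066)
  A=0.1098, B=-0.2250, C=(l²−L²−A²−y'²−z²)/(2L)=0.1802
  θ1 = atan2(B,A) + arccos(C/0.2504) = -0.3495
rotate P by −φ2: (-0.0094, -0.0295, -0.2250)
  e−x'=0.1494;  (l²−L²−(e−x')²−y'²−z²)/2L = 0.1494
  γ=atan2(-0.2250,0.1494)=-0.9847;  ψ=arccos(0.5533)=0.9845;  θ2=γ+ψ≈-0.0002
arm 3 (φ=240.0°): x'=-0.0208, y'=0.0229
  A cos θ + B sin θ = C:  0.1608·cos θ + -0.2250·sin θ = 0.1405
  √(A²+B²)=0.2766;  θ3 = -0.9502+1.0378 ≈ 0.0875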